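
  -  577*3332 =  -1922564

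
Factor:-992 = -2^5*31^1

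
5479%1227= 571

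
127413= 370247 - 242834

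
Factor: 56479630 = 2^1*5^1*5647963^1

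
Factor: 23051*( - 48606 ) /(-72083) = 2^1*3^1* 7^1*11^(- 1)*37^1*89^1*6553^( - 1)*8101^1=1120416906/72083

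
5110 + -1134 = 3976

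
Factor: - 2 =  - 2^1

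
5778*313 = 1808514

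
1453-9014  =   - 7561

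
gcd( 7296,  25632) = 96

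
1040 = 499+541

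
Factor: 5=5^1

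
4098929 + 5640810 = 9739739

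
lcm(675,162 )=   4050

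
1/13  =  1/13 = 0.08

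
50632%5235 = 3517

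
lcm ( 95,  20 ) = 380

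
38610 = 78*495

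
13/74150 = 13/74150= 0.00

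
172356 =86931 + 85425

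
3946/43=91  +  33/43 = 91.77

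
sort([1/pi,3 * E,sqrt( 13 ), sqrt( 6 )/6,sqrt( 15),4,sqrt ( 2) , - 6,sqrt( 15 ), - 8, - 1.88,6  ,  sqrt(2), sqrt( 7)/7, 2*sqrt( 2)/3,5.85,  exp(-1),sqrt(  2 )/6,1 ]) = [-8, - 6, - 1.88 , sqrt( 2) /6,  1/pi , exp(- 1),sqrt( 7)/7, sqrt( 6 )/6,2*sqrt(2)/3, 1,sqrt( 2),sqrt( 2),sqrt( 13 ),sqrt(15 ),sqrt( 15 ),  4,5.85,6,3*E] 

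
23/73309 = 23/73309 = 0.00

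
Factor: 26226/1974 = 3^1* 7^(  -  1 )*31^1 =93/7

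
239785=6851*35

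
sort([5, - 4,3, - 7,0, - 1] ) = [ - 7, - 4, - 1,  0,3,5] 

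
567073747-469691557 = 97382190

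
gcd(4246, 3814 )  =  2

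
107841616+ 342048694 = 449890310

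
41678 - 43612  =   - 1934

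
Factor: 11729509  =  11^1*1066319^1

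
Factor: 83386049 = 29^1*37^1*77713^1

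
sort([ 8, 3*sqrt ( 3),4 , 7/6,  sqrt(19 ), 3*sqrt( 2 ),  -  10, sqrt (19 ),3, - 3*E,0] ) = [ - 10, - 3*E, 0, 7/6, 3, 4,3*sqrt ( 2), sqrt( 19 ), sqrt( 19), 3*sqrt( 3), 8 ] 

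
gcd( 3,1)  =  1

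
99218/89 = 99218/89=1114.81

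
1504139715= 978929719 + 525209996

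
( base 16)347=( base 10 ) 839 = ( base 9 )1132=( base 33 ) PE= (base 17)2f6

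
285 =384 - 99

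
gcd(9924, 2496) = 12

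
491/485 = 491/485 = 1.01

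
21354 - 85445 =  - 64091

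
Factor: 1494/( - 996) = -2^( - 1 )*3^1 = -  3/2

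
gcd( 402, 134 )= 134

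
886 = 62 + 824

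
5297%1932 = 1433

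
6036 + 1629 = 7665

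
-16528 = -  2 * 8264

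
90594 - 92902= - 2308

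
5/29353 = 5/29353  =  0.00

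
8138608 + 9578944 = 17717552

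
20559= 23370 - 2811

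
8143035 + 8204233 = 16347268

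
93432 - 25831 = 67601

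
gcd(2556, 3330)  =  18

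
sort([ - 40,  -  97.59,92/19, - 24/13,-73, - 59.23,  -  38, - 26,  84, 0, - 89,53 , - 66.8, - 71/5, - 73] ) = [-97.59,  -  89, - 73,-73, - 66.8,  -  59.23, - 40, - 38, - 26 , - 71/5, - 24/13, 0,  92/19,53,84 ]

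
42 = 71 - 29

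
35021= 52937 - 17916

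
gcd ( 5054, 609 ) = 7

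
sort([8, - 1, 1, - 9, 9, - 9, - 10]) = [- 10, - 9, - 9, - 1, 1, 8,9]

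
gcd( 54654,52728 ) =6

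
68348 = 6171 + 62177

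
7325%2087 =1064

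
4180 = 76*55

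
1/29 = 1/29 = 0.03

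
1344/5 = 268 + 4/5 =268.80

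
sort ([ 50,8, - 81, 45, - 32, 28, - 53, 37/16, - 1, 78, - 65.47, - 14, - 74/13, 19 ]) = [ - 81, - 65.47, - 53, - 32, - 14, - 74/13 , -1, 37/16,8,19,  28, 45, 50, 78 ]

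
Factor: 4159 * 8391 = 3^1 * 2797^1*4159^1 = 34898169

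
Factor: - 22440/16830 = -2^2*3^( - 1) = - 4/3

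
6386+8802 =15188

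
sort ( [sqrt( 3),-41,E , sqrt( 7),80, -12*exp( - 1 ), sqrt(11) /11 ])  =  [  -  41, - 12*exp ( - 1) , sqrt( 11)/11 , sqrt( 3), sqrt ( 7 ) , E, 80 ]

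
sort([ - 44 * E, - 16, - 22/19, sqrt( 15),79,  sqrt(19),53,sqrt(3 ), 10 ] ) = [-44*E, - 16, - 22/19,  sqrt(3),sqrt ( 15 ), sqrt(19), 10, 53, 79] 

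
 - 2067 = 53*( - 39)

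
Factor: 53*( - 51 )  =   - 3^1*17^1*53^1= - 2703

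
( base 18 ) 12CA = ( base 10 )6706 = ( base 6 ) 51014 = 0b1101000110010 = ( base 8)15062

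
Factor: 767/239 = 13^1 * 59^1 * 239^ ( - 1 ) 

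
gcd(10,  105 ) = 5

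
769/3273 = 769/3273 = 0.23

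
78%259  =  78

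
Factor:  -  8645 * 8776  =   - 2^3*5^1*7^1*13^1*19^1*1097^1 = - 75868520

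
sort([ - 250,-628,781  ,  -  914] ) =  [ - 914,-628,  -  250, 781 ] 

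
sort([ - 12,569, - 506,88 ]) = [- 506, - 12,88,  569]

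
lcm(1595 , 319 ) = 1595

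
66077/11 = 6007 = 6007.00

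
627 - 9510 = -8883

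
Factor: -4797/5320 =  -2^( -3 ) * 3^2*5^ ( - 1) * 7^(  -  1)*13^1*19^(-1) * 41^1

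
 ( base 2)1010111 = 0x57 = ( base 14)63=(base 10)87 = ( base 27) 36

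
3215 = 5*643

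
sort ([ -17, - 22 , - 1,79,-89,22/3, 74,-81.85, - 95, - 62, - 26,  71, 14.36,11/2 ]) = [ - 95, - 89, - 81.85,-62, - 26, - 22, - 17, - 1,11/2,22/3, 14.36, 71,74,79 ]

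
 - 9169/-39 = 235 + 4/39=235.10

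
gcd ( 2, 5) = 1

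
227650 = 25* 9106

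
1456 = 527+929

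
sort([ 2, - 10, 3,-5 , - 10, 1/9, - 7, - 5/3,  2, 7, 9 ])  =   [  -  10, - 10, - 7,- 5, - 5/3  ,  1/9,2,2, 3,7, 9]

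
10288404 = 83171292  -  72882888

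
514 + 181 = 695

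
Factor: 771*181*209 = 29166159 = 3^1*11^1*19^1*181^1 *257^1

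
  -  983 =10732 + - 11715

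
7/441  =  1/63=   0.02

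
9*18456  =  166104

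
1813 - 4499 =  - 2686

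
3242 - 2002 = 1240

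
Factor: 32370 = 2^1 * 3^1*5^1 *13^1 *83^1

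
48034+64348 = 112382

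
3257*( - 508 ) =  - 1654556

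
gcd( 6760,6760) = 6760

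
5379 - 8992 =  - 3613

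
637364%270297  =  96770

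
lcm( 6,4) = 12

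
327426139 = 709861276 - 382435137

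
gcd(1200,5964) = 12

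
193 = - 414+607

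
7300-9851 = -2551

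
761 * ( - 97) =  - 73817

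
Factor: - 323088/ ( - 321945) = 848/845 = 2^4*5^ (-1)*13^( - 2 ) * 53^1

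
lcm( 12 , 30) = 60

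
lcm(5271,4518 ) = 31626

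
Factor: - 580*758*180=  - 2^5*3^2*5^2*29^1*379^1 = - 79135200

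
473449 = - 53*( - 8933)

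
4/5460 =1/1365 = 0.00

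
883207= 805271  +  77936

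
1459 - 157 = 1302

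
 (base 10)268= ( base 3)100221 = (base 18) eg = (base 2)100001100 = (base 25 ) AI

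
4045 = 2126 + 1919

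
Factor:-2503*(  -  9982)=2^1 *7^1*23^1*31^1*2503^1= 24984946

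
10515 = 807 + 9708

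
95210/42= 2266+19/21= 2266.90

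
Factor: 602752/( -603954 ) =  - 301376/301977 = - 2^6 * 3^(-2)*13^(-1)*17^1*29^ ( - 1)* 89^ ( -1) * 277^1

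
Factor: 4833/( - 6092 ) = -2^( - 2 )*3^3*179^1*1523^( - 1)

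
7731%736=371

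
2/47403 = 2/47403  =  0.00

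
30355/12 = 2529 + 7/12 = 2529.58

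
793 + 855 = 1648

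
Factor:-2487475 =-5^2 * 29^1*47^1 * 73^1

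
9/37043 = 9/37043 = 0.00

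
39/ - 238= - 39/238 = - 0.16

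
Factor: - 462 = - 2^1*3^1*7^1*11^1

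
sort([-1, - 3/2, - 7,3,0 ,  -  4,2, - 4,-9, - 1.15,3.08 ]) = [ - 9,-7 ,- 4, - 4,- 3/2, - 1.15,-1, 0, 2,  3 , 3.08 ]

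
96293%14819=7379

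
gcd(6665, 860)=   215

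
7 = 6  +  1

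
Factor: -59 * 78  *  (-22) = 101244 = 2^2*3^1 * 11^1*13^1*59^1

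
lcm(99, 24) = 792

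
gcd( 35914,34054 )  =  2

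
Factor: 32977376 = 2^5*1030543^1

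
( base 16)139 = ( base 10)313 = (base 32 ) 9p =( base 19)g9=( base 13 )1b1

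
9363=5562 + 3801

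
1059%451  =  157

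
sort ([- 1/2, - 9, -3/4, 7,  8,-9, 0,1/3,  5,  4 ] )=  [  -  9, - 9, - 3/4, - 1/2,0,  1/3, 4, 5,  7,  8]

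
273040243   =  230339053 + 42701190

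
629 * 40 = 25160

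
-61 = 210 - 271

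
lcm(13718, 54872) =54872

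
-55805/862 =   -  65 + 225/862 = - 64.74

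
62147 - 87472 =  -25325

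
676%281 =114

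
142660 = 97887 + 44773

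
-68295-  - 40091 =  - 28204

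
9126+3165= 12291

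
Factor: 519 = 3^1*173^1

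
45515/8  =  5689 + 3/8  =  5689.38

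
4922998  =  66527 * 74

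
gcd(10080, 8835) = 15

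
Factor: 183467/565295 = 271/835 = 5^ ( - 1 ) *167^( - 1 ) * 271^1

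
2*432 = 864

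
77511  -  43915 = 33596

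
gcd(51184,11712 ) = 16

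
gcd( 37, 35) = 1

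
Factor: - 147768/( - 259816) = 3^1 * 131^1 * 691^ ( - 1)=   393/691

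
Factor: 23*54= 2^1 * 3^3*23^1  =  1242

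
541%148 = 97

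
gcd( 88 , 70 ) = 2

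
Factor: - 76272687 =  - 3^2 * 197^1 * 43019^1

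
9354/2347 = 3+2313/2347 = 3.99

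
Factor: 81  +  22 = 103 =103^1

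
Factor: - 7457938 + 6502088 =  - 2^1*5^2*7^1*2731^1 = - 955850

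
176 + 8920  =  9096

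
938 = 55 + 883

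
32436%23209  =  9227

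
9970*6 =59820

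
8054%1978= 142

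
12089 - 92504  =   - 80415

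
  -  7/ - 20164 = 7/20164=0.00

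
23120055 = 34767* 665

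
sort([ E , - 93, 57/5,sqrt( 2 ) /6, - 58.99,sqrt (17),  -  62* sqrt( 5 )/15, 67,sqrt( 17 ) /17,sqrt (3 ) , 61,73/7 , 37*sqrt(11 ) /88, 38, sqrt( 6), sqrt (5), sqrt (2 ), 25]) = [ - 93, - 58.99, - 62*sqrt(5 ) /15, sqrt( 2 )/6, sqrt (17 ) /17, 37*sqrt ( 11)/88, sqrt ( 2 ) , sqrt( 3 ), sqrt ( 5), sqrt( 6) , E,sqrt(17 ), 73/7, 57/5, 25, 38 , 61,67 ]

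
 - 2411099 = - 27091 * 89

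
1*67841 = 67841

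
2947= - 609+3556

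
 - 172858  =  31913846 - 32086704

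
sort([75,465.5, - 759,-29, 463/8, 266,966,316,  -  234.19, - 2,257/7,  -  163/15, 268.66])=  [-759,-234.19, - 29, - 163/15,  -  2,257/7,463/8,75,266,268.66, 316,465.5, 966]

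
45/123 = 15/41 = 0.37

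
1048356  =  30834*34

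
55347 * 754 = 41731638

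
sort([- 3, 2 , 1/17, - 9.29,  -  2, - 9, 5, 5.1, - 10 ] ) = [ - 10, - 9.29, - 9 ,  -  3, - 2,1/17, 2,  5 , 5.1]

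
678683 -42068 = 636615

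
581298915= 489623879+91675036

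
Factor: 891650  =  2^1*5^2*17^1 * 1049^1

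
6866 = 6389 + 477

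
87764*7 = 614348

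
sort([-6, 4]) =[-6,  4]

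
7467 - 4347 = 3120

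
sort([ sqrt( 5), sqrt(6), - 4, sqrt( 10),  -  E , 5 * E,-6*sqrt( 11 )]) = [  -  6*sqrt ( 11), - 4, - E,sqrt ( 5 ) , sqrt (6 ),sqrt ( 10),5*E ] 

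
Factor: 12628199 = 12628199^1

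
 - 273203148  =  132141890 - 405345038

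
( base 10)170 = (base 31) 5f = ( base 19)8I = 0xaa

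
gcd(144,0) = 144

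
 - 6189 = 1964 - 8153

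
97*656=63632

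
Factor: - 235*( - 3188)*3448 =2583172640 =2^5*5^1*47^1*431^1*797^1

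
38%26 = 12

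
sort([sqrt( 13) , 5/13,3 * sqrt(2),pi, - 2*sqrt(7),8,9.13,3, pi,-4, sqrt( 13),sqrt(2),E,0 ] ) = [- 2* sqrt(7),  -  4, 0,5/13,sqrt(2), E , 3, pi,pi,sqrt(13),sqrt ( 13),3*sqrt(2),8, 9.13 ] 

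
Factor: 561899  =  13^1*43223^1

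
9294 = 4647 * 2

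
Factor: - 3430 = -2^1*5^1*7^3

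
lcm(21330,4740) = 42660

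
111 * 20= 2220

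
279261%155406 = 123855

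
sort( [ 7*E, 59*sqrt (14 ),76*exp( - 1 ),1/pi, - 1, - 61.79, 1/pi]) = [ - 61.79 ,-1, 1/pi, 1/pi,  7*E, 76* exp( - 1 ), 59*sqrt( 14 )]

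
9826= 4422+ 5404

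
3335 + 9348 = 12683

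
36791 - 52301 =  - 15510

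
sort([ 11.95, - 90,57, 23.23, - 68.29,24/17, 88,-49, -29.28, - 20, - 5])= [ - 90,  -  68.29, - 49,  -  29.28, - 20 , - 5,24/17,  11.95, 23.23, 57,88]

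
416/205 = 416/205 = 2.03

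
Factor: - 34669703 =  - 29^1*37^1*79^1 * 409^1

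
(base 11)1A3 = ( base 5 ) 1414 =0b11101010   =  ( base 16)EA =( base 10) 234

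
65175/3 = 21725  =  21725.00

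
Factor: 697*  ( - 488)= - 340136=- 2^3*17^1  *41^1*61^1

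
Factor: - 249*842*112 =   -  2^5*3^1*7^1 * 83^1 * 421^1 = - 23481696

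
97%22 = 9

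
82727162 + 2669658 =85396820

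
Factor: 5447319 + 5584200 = 3^1*97^1*167^1*227^1 = 11031519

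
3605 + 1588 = 5193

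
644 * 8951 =5764444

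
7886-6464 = 1422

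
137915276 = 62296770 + 75618506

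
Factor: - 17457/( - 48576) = 23/64=2^(-6) * 23^1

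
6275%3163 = 3112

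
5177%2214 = 749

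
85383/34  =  85383/34 =2511.26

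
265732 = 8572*31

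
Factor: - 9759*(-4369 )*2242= 2^1*3^1 * 17^1*19^1 * 59^1*257^1 * 3253^1 = 95592313182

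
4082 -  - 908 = 4990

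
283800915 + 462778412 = 746579327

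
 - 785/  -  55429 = 785/55429 = 0.01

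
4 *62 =248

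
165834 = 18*9213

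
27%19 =8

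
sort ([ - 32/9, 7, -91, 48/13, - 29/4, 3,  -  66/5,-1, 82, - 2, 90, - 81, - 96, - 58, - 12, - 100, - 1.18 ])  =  [ - 100, - 96, - 91,  -  81, - 58, - 66/5 , - 12,-29/4,  -  32/9, - 2,- 1.18, -1 , 3,48/13,7, 82, 90]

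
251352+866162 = 1117514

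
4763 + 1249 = 6012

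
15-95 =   -  80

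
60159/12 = 20053/4 = 5013.25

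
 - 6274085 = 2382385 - 8656470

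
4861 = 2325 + 2536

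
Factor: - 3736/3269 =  - 8/7 =- 2^3* 7^ (-1) 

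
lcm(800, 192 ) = 4800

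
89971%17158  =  4181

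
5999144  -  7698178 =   -  1699034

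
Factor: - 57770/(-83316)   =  2^( - 1)*3^( - 1)*5^1*109^1*131^ ( - 1 ) =545/786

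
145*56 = 8120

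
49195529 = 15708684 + 33486845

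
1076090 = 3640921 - 2564831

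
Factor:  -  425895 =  - 3^1*5^1*28393^1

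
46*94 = 4324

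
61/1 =61 = 61.00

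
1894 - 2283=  - 389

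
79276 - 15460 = 63816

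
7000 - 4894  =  2106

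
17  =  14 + 3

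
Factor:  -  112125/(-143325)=115/147 = 3^( - 1)*5^1*7^( - 2) *23^1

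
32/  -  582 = - 1 + 275/291 = - 0.05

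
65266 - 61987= 3279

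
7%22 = 7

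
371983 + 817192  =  1189175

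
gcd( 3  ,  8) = 1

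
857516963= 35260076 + 822256887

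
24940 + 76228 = 101168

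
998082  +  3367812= 4365894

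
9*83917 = 755253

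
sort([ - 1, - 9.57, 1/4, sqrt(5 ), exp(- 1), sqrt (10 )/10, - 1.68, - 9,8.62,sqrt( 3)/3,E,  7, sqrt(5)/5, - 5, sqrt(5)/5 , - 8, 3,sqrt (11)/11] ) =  [-9.57, - 9,- 8, - 5,-1.68, - 1, 1/4 , sqrt( 11 )/11, sqrt(10)/10,exp( - 1),sqrt(5)/5,sqrt( 5)/5 , sqrt( 3 )/3,sqrt( 5),  E , 3,7,8.62 ]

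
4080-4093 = -13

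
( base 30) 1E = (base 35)19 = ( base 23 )1l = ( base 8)54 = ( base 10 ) 44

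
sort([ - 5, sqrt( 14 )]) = [ - 5 , sqrt (14)]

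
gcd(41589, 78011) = 1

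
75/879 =25/293  =  0.09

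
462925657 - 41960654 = 420965003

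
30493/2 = 30493/2 = 15246.50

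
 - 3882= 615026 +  - 618908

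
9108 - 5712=3396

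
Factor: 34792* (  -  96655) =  - 3362820760 = - 2^3*5^1*13^1*1487^1*4349^1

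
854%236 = 146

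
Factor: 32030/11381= 2^1*5^1*19^( - 1)*599^ (-1)*3203^1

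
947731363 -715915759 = 231815604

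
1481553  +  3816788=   5298341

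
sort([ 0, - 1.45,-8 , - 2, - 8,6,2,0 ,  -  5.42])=[-8,-8 , -5.42 , - 2,- 1.45,0,0,2  ,  6]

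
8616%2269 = 1809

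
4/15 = 4/15 = 0.27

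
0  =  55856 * 0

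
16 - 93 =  - 77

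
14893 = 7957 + 6936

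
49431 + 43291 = 92722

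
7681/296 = 25 + 281/296 = 25.95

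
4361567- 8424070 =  - 4062503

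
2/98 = 1/49 = 0.02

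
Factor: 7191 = 3^2*17^1*47^1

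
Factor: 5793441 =3^1 * 103^1*18749^1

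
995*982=977090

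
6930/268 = 3465/134 = 25.86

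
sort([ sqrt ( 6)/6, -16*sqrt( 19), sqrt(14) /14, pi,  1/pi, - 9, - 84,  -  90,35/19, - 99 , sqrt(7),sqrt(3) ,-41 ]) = [ - 99,  -  90 , - 84,  -  16*sqrt (19),-41, - 9,sqrt ( 14 ) /14,1/pi, sqrt( 6)/6,sqrt( 3), 35/19,sqrt( 7), pi]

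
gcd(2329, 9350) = 17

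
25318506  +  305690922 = 331009428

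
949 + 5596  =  6545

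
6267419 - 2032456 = 4234963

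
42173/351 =42173/351 = 120.15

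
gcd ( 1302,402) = 6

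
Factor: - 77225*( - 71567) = 5^2 *59^1*1213^1*3089^1= 5526761575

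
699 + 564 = 1263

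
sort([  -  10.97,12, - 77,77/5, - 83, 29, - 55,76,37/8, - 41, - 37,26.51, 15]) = [- 83,-77, - 55, - 41,-37  ,- 10.97 , 37/8, 12, 15 , 77/5, 26.51,29,76 ]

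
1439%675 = 89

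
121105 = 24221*5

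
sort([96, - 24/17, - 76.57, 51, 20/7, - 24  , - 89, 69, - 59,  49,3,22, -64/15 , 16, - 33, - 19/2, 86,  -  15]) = [ - 89, - 76.57, - 59 , - 33,  -  24, - 15, - 19/2, - 64/15,-24/17 , 20/7, 3,16, 22,49, 51,  69,86, 96]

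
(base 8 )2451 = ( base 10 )1321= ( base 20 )361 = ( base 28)1J5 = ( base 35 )12q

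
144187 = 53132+91055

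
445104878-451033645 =-5928767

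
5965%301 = 246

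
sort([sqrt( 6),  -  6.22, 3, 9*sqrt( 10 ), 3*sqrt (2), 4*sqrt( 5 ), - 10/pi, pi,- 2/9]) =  [-6.22, - 10/pi, - 2/9, sqrt( 6 ),3, pi , 3*sqrt( 2), 4 * sqrt (5 ),9*sqrt( 10)] 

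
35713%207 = 109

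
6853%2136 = 445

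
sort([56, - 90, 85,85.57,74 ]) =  [ - 90, 56, 74, 85 , 85.57]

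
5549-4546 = 1003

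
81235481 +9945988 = 91181469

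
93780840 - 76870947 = 16909893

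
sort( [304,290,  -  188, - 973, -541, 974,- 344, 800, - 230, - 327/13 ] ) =[ - 973, - 541, - 344, - 230, - 188, - 327/13,290, 304, 800,974]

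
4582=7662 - 3080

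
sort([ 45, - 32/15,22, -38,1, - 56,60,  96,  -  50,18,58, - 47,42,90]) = [ - 56,-50, - 47,-38, -32/15,1,18,22,42, 45, 58,60,90 , 96 ] 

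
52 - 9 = 43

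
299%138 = 23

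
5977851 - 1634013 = 4343838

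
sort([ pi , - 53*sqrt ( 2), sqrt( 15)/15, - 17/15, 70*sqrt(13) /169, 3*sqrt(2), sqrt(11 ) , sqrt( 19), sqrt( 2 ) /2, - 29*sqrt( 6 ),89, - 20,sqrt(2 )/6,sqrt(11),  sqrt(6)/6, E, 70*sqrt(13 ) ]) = [ -53*sqrt( 2), - 29*sqrt (6 ), - 20, - 17/15,sqrt(2 ) /6, sqrt( 15 )/15 , sqrt(6 ) /6,  sqrt(2)/2 , 70*sqrt(13 ) /169, E, pi,sqrt ( 11 ),  sqrt( 11 ),  3*sqrt(2 ),sqrt( 19 ), 89 , 70*sqrt(13 )]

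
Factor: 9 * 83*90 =2^1* 3^4*5^1*83^1= 67230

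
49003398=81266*603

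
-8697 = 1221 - 9918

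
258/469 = 258/469 = 0.55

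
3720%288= 264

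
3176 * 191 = 606616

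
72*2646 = 190512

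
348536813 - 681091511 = - 332554698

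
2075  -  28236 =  - 26161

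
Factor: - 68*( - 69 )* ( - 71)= -333132 = -  2^2*3^1*17^1*23^1*71^1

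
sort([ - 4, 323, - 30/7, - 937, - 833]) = [ - 937, - 833, - 30/7, - 4,323 ] 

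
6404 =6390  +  14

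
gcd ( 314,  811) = 1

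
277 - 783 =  - 506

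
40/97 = 40/97= 0.41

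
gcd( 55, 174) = 1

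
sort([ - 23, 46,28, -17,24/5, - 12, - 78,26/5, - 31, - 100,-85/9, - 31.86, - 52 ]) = [ - 100, - 78, - 52,-31.86, - 31, - 23, - 17, - 12, - 85/9, 24/5,26/5,28,46]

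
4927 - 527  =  4400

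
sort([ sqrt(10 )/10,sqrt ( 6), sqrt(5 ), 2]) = [sqrt( 10 ) /10,2, sqrt ( 5 ), sqrt(6 )]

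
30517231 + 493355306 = 523872537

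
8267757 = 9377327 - 1109570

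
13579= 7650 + 5929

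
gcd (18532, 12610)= 2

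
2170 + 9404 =11574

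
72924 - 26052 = 46872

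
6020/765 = 7+133/153 =7.87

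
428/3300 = 107/825 =0.13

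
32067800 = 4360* 7355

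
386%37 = 16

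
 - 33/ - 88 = 3/8 = 0.38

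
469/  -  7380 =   -  1+6911/7380 = - 0.06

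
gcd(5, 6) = 1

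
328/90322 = 164/45161 = 0.00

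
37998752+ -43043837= -5045085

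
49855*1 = 49855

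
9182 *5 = 45910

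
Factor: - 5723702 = -2^1*2861851^1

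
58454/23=2541 + 11/23 = 2541.48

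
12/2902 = 6/1451 = 0.00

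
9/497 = 9/497 = 0.02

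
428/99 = 4 + 32/99 =4.32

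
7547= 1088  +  6459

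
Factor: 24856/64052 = 2^1*13^1 * 67^( - 1) = 26/67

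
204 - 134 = 70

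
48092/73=48092/73 = 658.79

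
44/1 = 44 = 44.00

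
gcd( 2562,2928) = 366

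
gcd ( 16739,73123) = 881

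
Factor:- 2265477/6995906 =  - 2^( - 1 )*3^1*23^1*1433^( - 1 )*2441^ ( - 1 )*32833^1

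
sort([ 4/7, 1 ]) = [4/7,1 ] 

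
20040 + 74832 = 94872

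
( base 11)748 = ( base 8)1603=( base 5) 12044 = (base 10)899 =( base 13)542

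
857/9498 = 857/9498 = 0.09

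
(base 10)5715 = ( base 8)13123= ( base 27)7mi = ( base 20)e5f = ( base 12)3383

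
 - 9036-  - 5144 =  - 3892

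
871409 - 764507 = 106902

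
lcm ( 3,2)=6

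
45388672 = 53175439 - 7786767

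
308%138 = 32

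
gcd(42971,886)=443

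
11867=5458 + 6409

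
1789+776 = 2565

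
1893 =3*631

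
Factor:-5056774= -2^1*19^1 * 133073^1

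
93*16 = 1488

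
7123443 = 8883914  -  1760471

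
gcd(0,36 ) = 36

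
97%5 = 2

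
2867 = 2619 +248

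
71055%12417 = 8970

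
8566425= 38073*225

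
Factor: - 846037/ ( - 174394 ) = 2^ ( - 1 ) *11^( - 1)*7927^ ( - 1 )*846037^1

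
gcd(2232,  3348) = 1116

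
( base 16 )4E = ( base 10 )78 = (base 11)71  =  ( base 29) 2K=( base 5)303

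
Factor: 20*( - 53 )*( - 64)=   67840 = 2^8*5^1*53^1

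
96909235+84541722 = 181450957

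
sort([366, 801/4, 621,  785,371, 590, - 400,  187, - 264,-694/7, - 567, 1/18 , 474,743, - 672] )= [ - 672,  -  567 , - 400, - 264,  -  694/7,1/18 , 187,801/4, 366,371, 474, 590,621, 743,785]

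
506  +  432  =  938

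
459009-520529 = -61520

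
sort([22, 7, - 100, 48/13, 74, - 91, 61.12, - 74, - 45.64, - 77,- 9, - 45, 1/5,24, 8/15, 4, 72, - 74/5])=[-100, - 91 ,-77, - 74, - 45.64, - 45, - 74/5, - 9,1/5, 8/15, 48/13,4,7, 22, 24, 61.12,72, 74 ]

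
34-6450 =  - 6416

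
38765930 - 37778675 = 987255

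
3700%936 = 892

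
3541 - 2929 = 612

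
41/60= 41/60  =  0.68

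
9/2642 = 9/2642 = 0.00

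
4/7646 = 2/3823=0.00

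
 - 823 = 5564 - 6387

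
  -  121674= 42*(  -  2897 )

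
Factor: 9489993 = 3^1*3163331^1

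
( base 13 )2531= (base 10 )5279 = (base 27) 76e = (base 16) 149F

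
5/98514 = 5/98514 = 0.00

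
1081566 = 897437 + 184129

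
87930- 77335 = 10595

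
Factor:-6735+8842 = 2107= 7^2*43^1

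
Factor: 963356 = 2^2*17^1*31^1*457^1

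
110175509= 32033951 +78141558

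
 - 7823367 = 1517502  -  9340869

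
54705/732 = 74 + 179/244 = 74.73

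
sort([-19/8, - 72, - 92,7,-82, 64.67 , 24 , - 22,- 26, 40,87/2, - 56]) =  [-92, - 82,- 72,-56,-26,-22,-19/8,7,24,40,87/2,64.67 ] 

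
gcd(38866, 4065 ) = 1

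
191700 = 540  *355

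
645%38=37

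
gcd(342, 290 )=2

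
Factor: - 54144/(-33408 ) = 47/29  =  29^( - 1)*47^1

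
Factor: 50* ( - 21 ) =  - 2^1*3^1 *5^2 * 7^1 = - 1050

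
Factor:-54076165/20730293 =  - 5^1*11^1*13^1*17^( - 1)*53^1*601^( - 1) *1427^1*2029^( - 1)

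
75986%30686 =14614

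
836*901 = 753236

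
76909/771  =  99+ 580/771 = 99.75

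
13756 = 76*181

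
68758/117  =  587 + 79/117 = 587.68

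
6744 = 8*843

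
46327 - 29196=17131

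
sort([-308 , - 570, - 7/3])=[ -570, - 308,-7/3] 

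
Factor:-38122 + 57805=19683 = 3^9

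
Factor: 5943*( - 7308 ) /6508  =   -10857861/1627  =  - 3^3*7^2 * 29^1*283^1*1627^(-1) 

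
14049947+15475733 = 29525680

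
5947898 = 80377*74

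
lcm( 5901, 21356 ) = 448476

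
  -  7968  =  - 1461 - 6507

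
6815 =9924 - 3109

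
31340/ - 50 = - 3134/5= - 626.80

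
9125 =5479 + 3646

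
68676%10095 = 8106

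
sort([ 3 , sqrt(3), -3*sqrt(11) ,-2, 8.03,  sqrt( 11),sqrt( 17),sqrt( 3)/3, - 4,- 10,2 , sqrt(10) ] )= [ - 10, - 3*sqrt(11), - 4, - 2, sqrt( 3)/3,sqrt(3), 2 , 3,sqrt(10), sqrt( 11 ),sqrt(17)  ,  8.03]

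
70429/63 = 70429/63 = 1117.92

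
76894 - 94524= -17630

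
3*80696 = 242088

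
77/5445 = 7/495 = 0.01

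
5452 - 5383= 69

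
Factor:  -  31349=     -  23^1*29^1*47^1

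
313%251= 62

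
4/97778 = 2/48889 = 0.00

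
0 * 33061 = 0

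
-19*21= - 399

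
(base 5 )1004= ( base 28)4H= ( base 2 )10000001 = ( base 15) 89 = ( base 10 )129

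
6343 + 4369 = 10712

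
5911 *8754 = 51744894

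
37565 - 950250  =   - 912685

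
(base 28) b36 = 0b10001000001010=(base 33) 802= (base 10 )8714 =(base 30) 9ke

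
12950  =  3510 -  - 9440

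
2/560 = 1/280=0.00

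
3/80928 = 1/26976 = 0.00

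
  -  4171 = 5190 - 9361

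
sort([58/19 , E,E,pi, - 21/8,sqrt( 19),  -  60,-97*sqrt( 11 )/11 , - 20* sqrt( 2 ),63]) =[ - 60,  -  97 * sqrt(11)/11,- 20 * sqrt(2 ),-21/8, E, E, 58/19,pi, sqrt(19) , 63 ]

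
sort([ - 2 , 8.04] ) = [ - 2 , 8.04]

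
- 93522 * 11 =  - 1028742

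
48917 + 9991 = 58908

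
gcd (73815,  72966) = 3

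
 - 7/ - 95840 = 7/95840 = 0.00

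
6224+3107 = 9331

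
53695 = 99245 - 45550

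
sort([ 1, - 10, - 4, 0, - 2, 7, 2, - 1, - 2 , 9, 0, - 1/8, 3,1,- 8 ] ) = [ - 10, - 8,  -  4, - 2, - 2, - 1, - 1/8, 0, 0,1, 1,2,3,7,  9] 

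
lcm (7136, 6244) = 49952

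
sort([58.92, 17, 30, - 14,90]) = [ - 14, 17, 30, 58.92, 90]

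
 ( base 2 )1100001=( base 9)117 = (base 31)34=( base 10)97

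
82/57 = 1 + 25/57 = 1.44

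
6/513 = 2/171= 0.01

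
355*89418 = 31743390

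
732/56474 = 366/28237 = 0.01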